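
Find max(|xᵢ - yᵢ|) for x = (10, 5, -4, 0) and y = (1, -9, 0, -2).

max(|x_i - y_i|) = max(|10 - 1|, |5 - (-9)|, |-4 - 0|, |0 - (-2)|) = max(9, 14, 4, 2) = 14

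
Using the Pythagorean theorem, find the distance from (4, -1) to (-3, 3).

√(Σ(x_i - y_i)²) = √((4 - (-3))² + (-1 - 3)²)
= √(7² + (-4)²) = √(49 + 16) = √65 ≈ 8.0623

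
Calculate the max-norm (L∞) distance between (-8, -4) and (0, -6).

max(|x_i - y_i|) = max(|-8 - 0|, |-4 - (-6)|) = max(8, 2) = 8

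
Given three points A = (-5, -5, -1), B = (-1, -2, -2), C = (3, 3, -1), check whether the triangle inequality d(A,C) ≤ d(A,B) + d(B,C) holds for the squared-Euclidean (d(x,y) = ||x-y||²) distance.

d(A,B) = 4² + 3² + 1² = 26, d(B,C) = 4² + 5² + 1² = 42, d(A,C) = 8² + 8² + 0² = 128.
d(A,C) = 128 > 26 + 42 = 68. Triangle inequality is VIOLATED. (Squared-Euclidean is not a metric — this is a counterexample.)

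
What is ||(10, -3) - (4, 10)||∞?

max(|x_i - y_i|) = max(|10 - 4|, |-3 - 10|) = max(6, 13) = 13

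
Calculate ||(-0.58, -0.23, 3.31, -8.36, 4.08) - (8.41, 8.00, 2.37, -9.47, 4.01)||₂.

√(Σ(x_i - y_i)²) = √((-0.58 - 8.41)² + (-0.23 - 8)² + (3.31 - 2.37)² + (-8.36 - (-9.47))² + (4.08 - 4.01)²)
= √((-8.99)² + (-8.23)² + 0.94² + 1.11² + 0.07²) = √(80.8201 + 67.7329 + 0.8836 + 1.2321 + 0.0049) = √150.6736 ≈ 12.2749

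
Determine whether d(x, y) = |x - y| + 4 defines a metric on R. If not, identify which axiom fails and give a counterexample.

No. d fails identity of indiscernibles (specifically d(x,x) = 0): d(4, 4) = |4 - 4| + 4 = 0 + 4 = 4 ≠ 0.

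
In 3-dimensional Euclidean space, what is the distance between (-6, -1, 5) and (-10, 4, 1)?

√(Σ(x_i - y_i)²) = √((-6 - (-10))² + (-1 - 4)² + (5 - 1)²)
= √(4² + (-5)² + 4²) = √(16 + 25 + 16) = √57 ≈ 7.5498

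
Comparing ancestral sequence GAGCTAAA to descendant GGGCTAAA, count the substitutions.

Differing positions: 2. Hamming distance = 1.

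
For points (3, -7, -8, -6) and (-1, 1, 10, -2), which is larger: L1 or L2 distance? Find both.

L1 = |3 - (-1)| + |-7 - 1| + |-8 - 10| + |-6 - (-2)| = 4 + 8 + 18 + 4 = 34
L2 = √(4² + 8² + 18² + 4²) = √420 ≈ 20.4939
L1 ≥ L2 always (equality iff movement is along one axis); L1 > L2 here.
Ratio L1/L2 = 34/√420 ≈ 1.659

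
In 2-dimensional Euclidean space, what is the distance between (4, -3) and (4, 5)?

√(Σ(x_i - y_i)²) = √((4 - 4)² + (-3 - 5)²)
= √(0² + (-8)²) = √(0 + 64) = √64 = 8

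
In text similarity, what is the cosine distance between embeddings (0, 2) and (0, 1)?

With u = (0, 2), v = (0, 1):
u·v = 0·0 + 2·1 = 0 + 2 = 2.
|u| = √(0² + 2²) = √4, |v| = √(0² + 1²) = √1, so |u||v| = √(4·1) = √4 = 2.
cos θ = (u·v)/(|u||v|) = 2/2 = 1
Cosine distance = 1 - cos θ = 1 - 1 = 0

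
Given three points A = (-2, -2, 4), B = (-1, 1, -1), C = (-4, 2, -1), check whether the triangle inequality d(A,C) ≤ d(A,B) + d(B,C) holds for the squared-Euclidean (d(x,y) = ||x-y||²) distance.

d(A,B) = 1² + 3² + 5² = 35, d(B,C) = 3² + 1² + 0² = 10, d(A,C) = 2² + 4² + 5² = 45.
d(A,C) = 45 ≤ 35 + 10 = 45. Triangle inequality is satisfied.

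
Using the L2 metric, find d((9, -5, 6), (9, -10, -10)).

√(Σ(x_i - y_i)²) = √((9 - 9)² + (-5 - (-10))² + (6 - (-10))²)
= √(0² + 5² + 16²) = √(0 + 25 + 256) = √281 ≈ 16.7631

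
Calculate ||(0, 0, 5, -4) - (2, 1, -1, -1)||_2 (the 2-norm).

(Σ|x_i - y_i|^2)^(1/2) = (|0 - 2|^2 + |0 - 1|^2 + |5 - (-1)|^2 + |-4 - (-1)|^2)^(1/2)
= (2^2 + 1^2 + 6^2 + 3^2)^(1/2) = (4 + 1 + 36 + 9)^(1/2) = (50)^(1/2) ≈ 7.0711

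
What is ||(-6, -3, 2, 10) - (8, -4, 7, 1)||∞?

max(|x_i - y_i|) = max(|-6 - 8|, |-3 - (-4)|, |2 - 7|, |10 - 1|) = max(14, 1, 5, 9) = 14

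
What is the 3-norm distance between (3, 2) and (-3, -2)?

(Σ|x_i - y_i|^3)^(1/3) = (|3 - (-3)|^3 + |2 - (-2)|^3)^(1/3)
= (6^3 + 4^3)^(1/3) = (216 + 64)^(1/3) = (280)^(1/3) ≈ 6.5421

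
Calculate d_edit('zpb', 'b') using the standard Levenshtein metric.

Let D[i][j] be the edit distance between the first i characters of 'zpb' and the first j characters of 'b', with D[i][0] = i, D[0][j] = j, and D[i][j] = D[i-1][j-1] if the characters match, else 1 + min(D[i-1][j], D[i][j-1], D[i-1][j-1]). Filling the table (rows: prefixes of 'zpb', columns: prefixes of 'b'):
     ε  b
  ε  0  1
  z  1  1
  p  2  2
  b  3  2
The bottom-right entry gives D[3][1] = 2, so no sequence of fewer than 2 edits works. Backtracking through the table gives one optimal edit sequence (2 edits):
  zpb → pb (del z @1)
  pb → b (del p @1)
Edit distance = 2.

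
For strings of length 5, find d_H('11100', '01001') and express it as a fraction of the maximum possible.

Differing positions: 1, 3, 5. Hamming distance = 3. The maximum possible Hamming distance for length-5 strings is 5, so d_H/5 = 3/5 = 0.6.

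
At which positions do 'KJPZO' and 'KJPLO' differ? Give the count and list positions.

Differing positions: 4. Hamming distance = 1.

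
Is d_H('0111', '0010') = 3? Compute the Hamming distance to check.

Differing positions: 2, 4. Hamming distance = 2, so the claim that d_H = 3 is false.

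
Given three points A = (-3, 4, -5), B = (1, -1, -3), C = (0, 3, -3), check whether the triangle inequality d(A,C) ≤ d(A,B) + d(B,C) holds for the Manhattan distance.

d(A,B) = 4 + 5 + 2 = 11, d(B,C) = 1 + 4 + 0 = 5, d(A,C) = 3 + 1 + 2 = 6.
d(A,C) = 6 ≤ 11 + 5 = 16. Triangle inequality is satisfied.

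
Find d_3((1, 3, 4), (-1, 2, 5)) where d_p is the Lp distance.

(Σ|x_i - y_i|^3)^(1/3) = (|1 - (-1)|^3 + |3 - 2|^3 + |4 - 5|^3)^(1/3)
= (2^3 + 1^3 + 1^3)^(1/3) = (8 + 1 + 1)^(1/3) = (10)^(1/3) ≈ 2.1544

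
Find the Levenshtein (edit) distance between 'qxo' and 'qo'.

Let D[i][j] be the edit distance between the first i characters of 'qxo' and the first j characters of 'qo', with D[i][0] = i, D[0][j] = j, and D[i][j] = D[i-1][j-1] if the characters match, else 1 + min(D[i-1][j], D[i][j-1], D[i-1][j-1]). Filling the table (rows: prefixes of 'qxo', columns: prefixes of 'qo'):
     ε  q  o
  ε  0  1  2
  q  1  0  1
  x  2  1  1
  o  3  2  1
The bottom-right entry gives D[3][2] = 1, so no sequence of fewer than 1 edit works. Backtracking through the table gives one optimal edit sequence (1 edit):
  qxo → qo (del x @2)
Edit distance = 1.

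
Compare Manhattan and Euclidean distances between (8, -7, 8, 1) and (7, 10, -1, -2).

L1 = |8 - 7| + |-7 - 10| + |8 - (-1)| + |1 - (-2)| = 1 + 17 + 9 + 3 = 30
L2 = √(1² + 17² + 9² + 3²) = √380 ≈ 19.4936
L1 ≥ L2 always (equality iff movement is along one axis); L1 > L2 here.
Ratio L1/L2 = 30/√380 ≈ 1.539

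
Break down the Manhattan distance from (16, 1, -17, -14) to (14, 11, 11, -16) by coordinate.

Σ|x_i - y_i| = |16 - 14| + |1 - 11| + |-17 - 11| + |-14 - (-16)| = 2 + 10 + 28 + 2 = 42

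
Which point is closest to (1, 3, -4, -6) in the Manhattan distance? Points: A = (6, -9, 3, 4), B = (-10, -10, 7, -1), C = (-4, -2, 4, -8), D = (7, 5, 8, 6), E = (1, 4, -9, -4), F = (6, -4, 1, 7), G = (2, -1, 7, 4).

Distances: d(A) = 34, d(B) = 40, d(C) = 20, d(D) = 32, d(E) = 8, d(F) = 30, d(G) = 26. Nearest: E = (1, 4, -9, -4) with distance 8.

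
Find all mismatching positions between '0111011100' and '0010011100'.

Differing positions: 2, 4. Hamming distance = 2.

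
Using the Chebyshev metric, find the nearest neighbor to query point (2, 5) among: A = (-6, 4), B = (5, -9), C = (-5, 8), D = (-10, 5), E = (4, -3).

Distances: d(A) = 8, d(B) = 14, d(C) = 7, d(D) = 12, d(E) = 8. Nearest: C = (-5, 8) with distance 7.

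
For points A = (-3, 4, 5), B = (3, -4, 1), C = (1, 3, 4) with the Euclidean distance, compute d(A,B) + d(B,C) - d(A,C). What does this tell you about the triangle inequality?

d(A,B) = √(6² + 8² + 4²) = √116 ≈ 10.7703, d(B,C) = √(2² + 7² + 3²) = √62 ≈ 7.874, d(A,C) = √(4² + 1² + 1²) = √18 ≈ 4.2426.
d(A,B) + d(B,C) - d(A,C) = 10.7703 + 7.874 - 4.2426 = 18.6443 - 4.2426 = 14.4017 (to 4 decimal places). This is ≥ 0, so the triangle inequality holds for these points.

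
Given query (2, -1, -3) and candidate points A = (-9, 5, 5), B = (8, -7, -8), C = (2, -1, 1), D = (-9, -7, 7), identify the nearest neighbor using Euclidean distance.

Distances: d(A) ≈ 14.8661, d(B) ≈ 9.8489, d(C) = 4, d(D) ≈ 16.0312. Nearest: C = (2, -1, 1) with distance 4.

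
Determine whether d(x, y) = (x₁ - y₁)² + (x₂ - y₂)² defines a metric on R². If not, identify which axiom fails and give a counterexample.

No. The squared Euclidean distance fails the triangle inequality. Counterexample: x = (0, 0), y = (5, 3), z = (10, 6). d(x,z) = 10² + 6² = 136, but d(x,y) + d(y,z) = (5² + 3²) + (5² + 3²) = 34 + 34 = 68. Since 136 > 68, the triangle inequality is violated. (Note: √d, the ordinary Euclidean distance, IS a metric.)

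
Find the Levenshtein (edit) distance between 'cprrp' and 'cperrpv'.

Let D[i][j] be the edit distance between the first i characters of 'cprrp' and the first j characters of 'cperrpv', with D[i][0] = i, D[0][j] = j, and D[i][j] = D[i-1][j-1] if the characters match, else 1 + min(D[i-1][j], D[i][j-1], D[i-1][j-1]). Filling the table (rows: prefixes of 'cprrp', columns: prefixes of 'cperrpv'):
     ε  c  p  e  r  r  p  v
  ε  0  1  2  3  4  5  6  7
  c  1  0  1  2  3  4  5  6
  p  2  1  0  1  2  3  4  5
  r  3  2  1  1  1  2  3  4
  r  4  3  2  2  1  1  2  3
  p  5  4  3  3  2  2  1  2
The bottom-right entry gives D[5][7] = 2, so no sequence of fewer than 2 edits works. Backtracking through the table gives one optimal edit sequence (2 edits):
  cprrp → cperrp (ins e @3)
  cperrp → cperrpv (ins v @7)
Edit distance = 2.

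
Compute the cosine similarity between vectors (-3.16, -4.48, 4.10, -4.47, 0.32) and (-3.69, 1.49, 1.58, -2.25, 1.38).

With u = (-3.16, -4.48, 4.10, -4.47, 0.32), v = (-3.69, 1.49, 1.58, -2.25, 1.38):
u·v = (-3.16)·(-3.69) + (-4.48)·1.49 + 4.1·1.58 + (-4.47)·(-2.25) + 0.32·1.38 = 11.6604 + (-6.6752) + 6.478 + 10.0575 + 0.4416 = 21.9623.
|u| = √((-3.16)² + (-4.48)² + 4.1² + (-4.47)² + 0.32²) = √(9.9856 + 20.0704 + 16.81 + 19.9809 + 0.1024) = √66.9493, |v| = √((-3.69)² + 1.49² + 1.58² + (-2.25)² + 1.38²) = √(13.6161 + 2.2201 + 2.4964 + 5.0625 + 1.9044) = √25.2995.
cos θ = (u·v)/(|u||v|) = 21.9623/(√66.9493·√25.2995) ≈ 0.5336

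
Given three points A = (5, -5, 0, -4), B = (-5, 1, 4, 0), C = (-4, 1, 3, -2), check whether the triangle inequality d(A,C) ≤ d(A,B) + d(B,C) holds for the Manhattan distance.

d(A,B) = 10 + 6 + 4 + 4 = 24, d(B,C) = 1 + 0 + 1 + 2 = 4, d(A,C) = 9 + 6 + 3 + 2 = 20.
d(A,C) = 20 ≤ 24 + 4 = 28. Triangle inequality is satisfied.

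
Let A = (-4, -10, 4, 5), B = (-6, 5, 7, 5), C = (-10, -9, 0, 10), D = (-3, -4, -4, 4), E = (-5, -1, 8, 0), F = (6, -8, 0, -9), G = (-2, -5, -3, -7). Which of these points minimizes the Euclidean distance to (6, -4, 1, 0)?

Distances: d(A) ≈ 13.0384, d(B) ≈ 16.9115, d(C) ≈ 19.5448, d(D) ≈ 11.0454, d(E) ≈ 13.3791, d(F) ≈ 9.8995, d(G) ≈ 11.4018. Nearest: F = (6, -8, 0, -9) with distance 9.8995.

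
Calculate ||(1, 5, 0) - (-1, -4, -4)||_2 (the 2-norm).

(Σ|x_i - y_i|^2)^(1/2) = (|1 - (-1)|^2 + |5 - (-4)|^2 + |0 - (-4)|^2)^(1/2)
= (2^2 + 9^2 + 4^2)^(1/2) = (4 + 81 + 16)^(1/2) = (101)^(1/2) ≈ 10.0499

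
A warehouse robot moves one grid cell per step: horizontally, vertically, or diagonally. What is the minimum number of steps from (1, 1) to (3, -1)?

max(|x_i - y_i|) = max(|1 - 3|, |1 - (-1)|) = max(2, 2) = 2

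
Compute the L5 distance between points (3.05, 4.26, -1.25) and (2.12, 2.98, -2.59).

(Σ|x_i - y_i|^5)^(1/5) = (|3.05 - 2.12|^5 + |4.26 - 2.98|^5 + |-1.25 - (-2.59)|^5)^(1/5)
= (0.93^5 + 1.28^5 + 1.34^5)^(1/5) ≈ (0.6957 + 3.436 + 4.3204)^(1/5) = (8.4521)^(1/5) ≈ 1.5325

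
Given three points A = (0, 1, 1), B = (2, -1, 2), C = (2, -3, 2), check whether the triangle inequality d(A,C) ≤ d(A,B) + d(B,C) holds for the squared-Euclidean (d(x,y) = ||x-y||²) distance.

d(A,B) = 2² + 2² + 1² = 9, d(B,C) = 0² + 2² + 0² = 4, d(A,C) = 2² + 4² + 1² = 21.
d(A,C) = 21 > 9 + 4 = 13. Triangle inequality is VIOLATED. (Squared-Euclidean is not a metric — this is a counterexample.)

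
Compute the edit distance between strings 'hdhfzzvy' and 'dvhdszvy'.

Let D[i][j] be the edit distance between the first i characters of 'hdhfzzvy' and the first j characters of 'dvhdszvy', with D[i][0] = i, D[0][j] = j, and D[i][j] = D[i-1][j-1] if the characters match, else 1 + min(D[i-1][j], D[i][j-1], D[i-1][j-1]). Filling the table (rows: prefixes of 'hdhfzzvy', columns: prefixes of 'dvhdszvy'):
     ε  d  v  h  d  s  z  v  y
  ε  0  1  2  3  4  5  6  7  8
  h  1  1  2  2  3  4  5  6  7
  d  2  1  2  3  2  3  4  5  6
  h  3  2  2  2  3  3  4  5  6
  f  4  3  3  3  3  4  4  5  6
  z  5  4  4  4  4  4  4  5  6
  z  6  5  5  5  5  5  4  5  6
  v  7  6  5  6  6  6  5  4  5
  y  8  7  6  6  7  7  6  5  4
The bottom-right entry gives D[8][8] = 4, so no sequence of fewer than 4 edits works. Backtracking through the table gives one optimal edit sequence (4 edits):
  hdhfzzvy → ddhfzzvy (sub h→d @1)
  ddhfzzvy → dvhfzzvy (sub d→v @2)
  dvhfzzvy → dvhdzzvy (sub f→d @4)
  dvhdzzvy → dvhdszvy (sub z→s @5)
Edit distance = 4.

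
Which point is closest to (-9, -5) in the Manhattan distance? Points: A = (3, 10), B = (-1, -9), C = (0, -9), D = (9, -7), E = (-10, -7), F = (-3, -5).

Distances: d(A) = 27, d(B) = 12, d(C) = 13, d(D) = 20, d(E) = 3, d(F) = 6. Nearest: E = (-10, -7) with distance 3.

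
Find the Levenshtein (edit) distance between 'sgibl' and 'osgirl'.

Let D[i][j] be the edit distance between the first i characters of 'sgibl' and the first j characters of 'osgirl', with D[i][0] = i, D[0][j] = j, and D[i][j] = D[i-1][j-1] if the characters match, else 1 + min(D[i-1][j], D[i][j-1], D[i-1][j-1]). Filling the table (rows: prefixes of 'sgibl', columns: prefixes of 'osgirl'):
     ε  o  s  g  i  r  l
  ε  0  1  2  3  4  5  6
  s  1  1  1  2  3  4  5
  g  2  2  2  1  2  3  4
  i  3  3  3  2  1  2  3
  b  4  4  4  3  2  2  3
  l  5  5  5  4  3  3  2
The bottom-right entry gives D[5][6] = 2, so no sequence of fewer than 2 edits works. Backtracking through the table gives one optimal edit sequence (2 edits):
  sgibl → osgibl (ins o @1)
  osgibl → osgirl (sub b→r @5)
Edit distance = 2.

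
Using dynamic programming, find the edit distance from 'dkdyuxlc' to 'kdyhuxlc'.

Let D[i][j] be the edit distance between the first i characters of 'dkdyuxlc' and the first j characters of 'kdyhuxlc', with D[i][0] = i, D[0][j] = j, and D[i][j] = D[i-1][j-1] if the characters match, else 1 + min(D[i-1][j], D[i][j-1], D[i-1][j-1]). Filling the table (rows: prefixes of 'dkdyuxlc', columns: prefixes of 'kdyhuxlc'):
     ε  k  d  y  h  u  x  l  c
  ε  0  1  2  3  4  5  6  7  8
  d  1  1  1  2  3  4  5  6  7
  k  2  1  2  2  3  4  5  6  7
  d  3  2  1  2  3  4  5  6  7
  y  4  3  2  1  2  3  4  5  6
  u  5  4  3  2  2  2  3  4  5
  x  6  5  4  3  3  3  2  3  4
  l  7  6  5  4  4  4  3  2  3
  c  8  7  6  5  5  5  4  3  2
The bottom-right entry gives D[8][8] = 2, so no sequence of fewer than 2 edits works. Backtracking through the table gives one optimal edit sequence (2 edits):
  dkdyuxlc → kdyuxlc (del d @1)
  kdyuxlc → kdyhuxlc (ins h @4)
Edit distance = 2.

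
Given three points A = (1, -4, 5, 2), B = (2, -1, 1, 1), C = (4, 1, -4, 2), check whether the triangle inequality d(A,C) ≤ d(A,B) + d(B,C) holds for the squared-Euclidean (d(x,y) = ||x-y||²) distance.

d(A,B) = 1² + 3² + 4² + 1² = 27, d(B,C) = 2² + 2² + 5² + 1² = 34, d(A,C) = 3² + 5² + 9² + 0² = 115.
d(A,C) = 115 > 27 + 34 = 61. Triangle inequality is VIOLATED. (Squared-Euclidean is not a metric — this is a counterexample.)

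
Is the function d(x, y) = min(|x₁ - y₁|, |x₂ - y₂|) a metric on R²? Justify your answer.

No. d fails identity of indiscernibles: take x = (-3, 0) and y = (-3, 2). Then d(x,y) = min(|-3 - (-3)|, |0 - 2|) = min(0, 2) = 0, yet x ≠ y.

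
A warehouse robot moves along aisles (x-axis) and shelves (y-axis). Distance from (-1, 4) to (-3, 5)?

Σ|x_i - y_i| = |-1 - (-3)| + |4 - 5| = 2 + 1 = 3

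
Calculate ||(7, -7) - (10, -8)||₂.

√(Σ(x_i - y_i)²) = √((7 - 10)² + (-7 - (-8))²)
= √((-3)² + 1²) = √(9 + 1) = √10 ≈ 3.1623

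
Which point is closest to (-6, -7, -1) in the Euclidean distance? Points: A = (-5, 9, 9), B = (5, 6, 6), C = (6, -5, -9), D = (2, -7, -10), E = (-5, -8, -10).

Distances: d(A) ≈ 18.8944, d(B) ≈ 18.412, d(C) ≈ 14.5602, d(D) ≈ 12.0416, d(E) ≈ 9.1104. Nearest: E = (-5, -8, -10) with distance 9.1104.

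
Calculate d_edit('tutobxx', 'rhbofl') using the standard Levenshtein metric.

Let D[i][j] be the edit distance between the first i characters of 'tutobxx' and the first j characters of 'rhbofl', with D[i][0] = i, D[0][j] = j, and D[i][j] = D[i-1][j-1] if the characters match, else 1 + min(D[i-1][j], D[i][j-1], D[i-1][j-1]). Filling the table (rows: prefixes of 'tutobxx', columns: prefixes of 'rhbofl'):
     ε  r  h  b  o  f  l
  ε  0  1  2  3  4  5  6
  t  1  1  2  3  4  5  6
  u  2  2  2  3  4  5  6
  t  3  3  3  3  4  5  6
  o  4  4  4  4  3  4  5
  b  5  5  5  4  4  4  5
  x  6  6  6  5  5  5  5
  x  7  7  7  6  6  6  6
The bottom-right entry gives D[7][6] = 6, so no sequence of fewer than 6 edits works. Backtracking through the table gives one optimal edit sequence (6 edits):
  tutobxx → rutobxx (sub t→r @1)
  rutobxx → rhtobxx (sub u→h @2)
  rhtobxx → rhbobxx (sub t→b @3)
  rhbobxx → rhboxx (del b @5)
  rhboxx → rhbofx (sub x→f @5)
  rhbofx → rhbofl (sub x→l @6)
Edit distance = 6.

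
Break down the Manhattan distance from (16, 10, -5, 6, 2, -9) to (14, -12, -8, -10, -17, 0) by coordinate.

Σ|x_i - y_i| = |16 - 14| + |10 - (-12)| + |-5 - (-8)| + |6 - (-10)| + |2 - (-17)| + |-9 - 0| = 2 + 22 + 3 + 16 + 19 + 9 = 71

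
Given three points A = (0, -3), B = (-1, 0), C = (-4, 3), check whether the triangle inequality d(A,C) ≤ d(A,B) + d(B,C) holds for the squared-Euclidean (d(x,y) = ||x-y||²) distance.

d(A,B) = 1² + 3² = 10, d(B,C) = 3² + 3² = 18, d(A,C) = 4² + 6² = 52.
d(A,C) = 52 > 10 + 18 = 28. Triangle inequality is VIOLATED. (Squared-Euclidean is not a metric — this is a counterexample.)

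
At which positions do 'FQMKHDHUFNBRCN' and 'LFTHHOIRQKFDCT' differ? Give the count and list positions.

Differing positions: 1, 2, 3, 4, 6, 7, 8, 9, 10, 11, 12, 14. Hamming distance = 12.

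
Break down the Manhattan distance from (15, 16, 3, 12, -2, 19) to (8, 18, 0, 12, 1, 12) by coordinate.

Σ|x_i - y_i| = |15 - 8| + |16 - 18| + |3 - 0| + |12 - 12| + |-2 - 1| + |19 - 12| = 7 + 2 + 3 + 0 + 3 + 7 = 22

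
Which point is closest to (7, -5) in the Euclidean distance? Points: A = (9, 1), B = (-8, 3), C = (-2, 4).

Distances: d(A) ≈ 6.3246, d(B) = 17, d(C) ≈ 12.7279. Nearest: A = (9, 1) with distance 6.3246.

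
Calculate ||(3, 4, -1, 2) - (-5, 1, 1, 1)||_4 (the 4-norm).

(Σ|x_i - y_i|^4)^(1/4) = (|3 - (-5)|^4 + |4 - 1|^4 + |-1 - 1|^4 + |2 - 1|^4)^(1/4)
= (8^4 + 3^4 + 2^4 + 1^4)^(1/4) = (4096 + 81 + 16 + 1)^(1/4) = (4194)^(1/4) ≈ 8.0474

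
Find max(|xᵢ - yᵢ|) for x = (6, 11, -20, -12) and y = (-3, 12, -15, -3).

max(|x_i - y_i|) = max(|6 - (-3)|, |11 - 12|, |-20 - (-15)|, |-12 - (-3)|) = max(9, 1, 5, 9) = 9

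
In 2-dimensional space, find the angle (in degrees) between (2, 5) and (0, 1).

With u = (2, 5), v = (0, 1):
u·v = 2·0 + 5·1 = 0 + 5 = 5.
|u| = √(2² + 5²) = √29, |v| = √(0² + 1²) = √1, so |u||v| = √(29·1) = √29.
cos θ = (u·v)/(|u||v|) = 5/√29 ≈ 0.928477
θ = arccos(0.928477) ≈ 21.8°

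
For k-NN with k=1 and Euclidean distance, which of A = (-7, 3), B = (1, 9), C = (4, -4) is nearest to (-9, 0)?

Distances: d(A) ≈ 3.6056, d(B) ≈ 13.4536, d(C) ≈ 13.6015. Nearest: A = (-7, 3) with distance 3.6056.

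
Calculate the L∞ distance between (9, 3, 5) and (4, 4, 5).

max(|x_i - y_i|) = max(|9 - 4|, |3 - 4|, |5 - 5|) = max(5, 1, 0) = 5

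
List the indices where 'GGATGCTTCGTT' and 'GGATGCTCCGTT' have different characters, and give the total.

Differing positions: 8. Hamming distance = 1.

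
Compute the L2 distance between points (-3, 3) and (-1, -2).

(Σ|x_i - y_i|^2)^(1/2) = (|-3 - (-1)|^2 + |3 - (-2)|^2)^(1/2)
= (2^2 + 5^2)^(1/2) = (4 + 25)^(1/2) = (29)^(1/2) ≈ 5.3852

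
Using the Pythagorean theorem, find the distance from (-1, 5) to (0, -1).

√(Σ(x_i - y_i)²) = √((-1 - 0)² + (5 - (-1))²)
= √((-1)² + 6²) = √(1 + 36) = √37 ≈ 6.0828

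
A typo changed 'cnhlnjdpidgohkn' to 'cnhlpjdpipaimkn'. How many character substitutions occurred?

Differing positions: 5, 10, 11, 12, 13. Hamming distance = 5.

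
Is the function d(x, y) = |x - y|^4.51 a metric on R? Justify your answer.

No. d(x,y) = |x-y|^4.51 fails the triangle inequality since p = 4.51 > 1. Counterexample: x = -3, y = 7, z = 9. d(x,z) = |-3 - 9|^4.51 = 12^4.51 ≈ 73638.9216, but d(x,y) + d(y,z) = 10^4.51 + 2^4.51 ≈ 32359.3657 + 22.7848 = 32382.1505. Since 73638.9216 > 32382.1505, the triangle inequality is violated.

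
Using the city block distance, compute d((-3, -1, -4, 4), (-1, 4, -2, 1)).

Σ|x_i - y_i| = |-3 - (-1)| + |-1 - 4| + |-4 - (-2)| + |4 - 1| = 2 + 5 + 2 + 3 = 12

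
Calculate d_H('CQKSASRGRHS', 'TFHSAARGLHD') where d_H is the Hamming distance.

Differing positions: 1, 2, 3, 6, 9, 11. Hamming distance = 6.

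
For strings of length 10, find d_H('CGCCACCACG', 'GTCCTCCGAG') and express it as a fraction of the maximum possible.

Differing positions: 1, 2, 5, 8, 9. Hamming distance = 5. The maximum possible Hamming distance for length-10 strings is 10, so d_H/10 = 5/10 = 0.5.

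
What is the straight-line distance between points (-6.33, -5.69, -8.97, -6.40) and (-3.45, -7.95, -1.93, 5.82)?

√(Σ(x_i - y_i)²) = √((-6.33 - (-3.45))² + (-5.69 - (-7.95))² + (-8.97 - (-1.93))² + (-6.4 - 5.82)²)
= √((-2.88)² + 2.26² + (-7.04)² + (-12.22)²) = √(8.2944 + 5.1076 + 49.5616 + 149.3284) = √212.292 ≈ 14.5702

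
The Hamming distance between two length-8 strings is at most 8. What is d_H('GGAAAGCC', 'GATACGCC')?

Differing positions: 2, 3, 5. Hamming distance = 3. The maximum possible Hamming distance for length-8 strings is 8, so d_H/8 = 3/8 = 0.375.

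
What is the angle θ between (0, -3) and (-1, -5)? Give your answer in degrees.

With u = (0, -3), v = (-1, -5):
u·v = 0·(-1) + (-3)·(-5) = 0 + 15 = 15.
|u| = √(0² + (-3)²) = √9, |v| = √((-1)² + (-5)²) = √26, so |u||v| = √(9·26) = √234.
cos θ = (u·v)/(|u||v|) = 15/√234 ≈ 0.980581
θ = arccos(0.980581) ≈ 11.31°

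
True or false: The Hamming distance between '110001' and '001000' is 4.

Differing positions: 1, 2, 3, 6. Hamming distance = 4, so the claim is true.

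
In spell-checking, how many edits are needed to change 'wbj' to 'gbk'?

Let D[i][j] be the edit distance between the first i characters of 'wbj' and the first j characters of 'gbk', with D[i][0] = i, D[0][j] = j, and D[i][j] = D[i-1][j-1] if the characters match, else 1 + min(D[i-1][j], D[i][j-1], D[i-1][j-1]). Filling the table (rows: prefixes of 'wbj', columns: prefixes of 'gbk'):
     ε  g  b  k
  ε  0  1  2  3
  w  1  1  2  3
  b  2  2  1  2
  j  3  3  2  2
The bottom-right entry gives D[3][3] = 2, so no sequence of fewer than 2 edits works. Backtracking through the table gives one optimal edit sequence (2 edits):
  wbj → gbj (sub w→g @1)
  gbj → gbk (sub j→k @3)
Edit distance = 2.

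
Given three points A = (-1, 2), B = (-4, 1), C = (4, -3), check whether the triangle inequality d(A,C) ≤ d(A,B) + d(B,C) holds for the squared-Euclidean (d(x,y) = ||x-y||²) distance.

d(A,B) = 3² + 1² = 10, d(B,C) = 8² + 4² = 80, d(A,C) = 5² + 5² = 50.
d(A,C) = 50 ≤ 10 + 80 = 90. Triangle inequality is satisfied.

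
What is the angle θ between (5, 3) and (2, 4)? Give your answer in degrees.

With u = (5, 3), v = (2, 4):
u·v = 5·2 + 3·4 = 10 + 12 = 22.
|u| = √(5² + 3²) = √34, |v| = √(2² + 4²) = √20, so |u||v| = √(34·20) = √680.
cos θ = (u·v)/(|u||v|) = 22/√680 ≈ 0.843661
θ = arccos(0.843661) ≈ 32.47°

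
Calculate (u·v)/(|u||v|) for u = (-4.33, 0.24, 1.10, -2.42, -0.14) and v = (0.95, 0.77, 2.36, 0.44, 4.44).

With u = (-4.33, 0.24, 1.10, -2.42, -0.14), v = (0.95, 0.77, 2.36, 0.44, 4.44):
u·v = (-4.33)·0.95 + 0.24·0.77 + 1.1·2.36 + (-2.42)·0.44 + (-0.14)·4.44 = (-4.1135) + 0.1848 + 2.596 + (-1.0648) + (-0.6216) = -3.0191.
|u| = √((-4.33)² + 0.24² + 1.1² + (-2.42)² + (-0.14)²) = √(18.7489 + 0.0576 + 1.21 + 5.8564 + 0.0196) = √25.8925, |v| = √(0.95² + 0.77² + 2.36² + 0.44² + 4.44²) = √(0.9025 + 0.5929 + 5.5696 + 0.1936 + 19.7136) = √26.9722.
cos θ = (u·v)/(|u||v|) = -3.0191/(√25.8925·√26.9722) ≈ -0.1142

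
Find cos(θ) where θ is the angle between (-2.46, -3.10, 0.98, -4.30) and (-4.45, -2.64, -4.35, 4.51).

With u = (-2.46, -3.10, 0.98, -4.30), v = (-4.45, -2.64, -4.35, 4.51):
u·v = (-2.46)·(-4.45) + (-3.1)·(-2.64) + 0.98·(-4.35) + (-4.3)·4.51 = 10.947 + 8.184 + (-4.263) + (-19.393) = -4.525.
|u| = √((-2.46)² + (-3.1)² + 0.98² + (-4.3)²) = √(6.0516 + 9.61 + 0.9604 + 18.49) = √35.112, |v| = √((-4.45)² + (-2.64)² + (-4.35)² + 4.51²) = √(19.8025 + 6.9696 + 18.9225 + 20.3401) = √66.0347.
cos θ = (u·v)/(|u||v|) = -4.525/(√35.112·√66.0347) ≈ -0.094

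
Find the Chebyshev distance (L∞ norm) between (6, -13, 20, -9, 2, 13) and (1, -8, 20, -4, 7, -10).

max(|x_i - y_i|) = max(|6 - 1|, |-13 - (-8)|, |20 - 20|, |-9 - (-4)|, |2 - 7|, |13 - (-10)|) = max(5, 5, 0, 5, 5, 23) = 23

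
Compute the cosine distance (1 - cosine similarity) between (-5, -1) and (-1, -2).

With u = (-5, -1), v = (-1, -2):
u·v = (-5)·(-1) + (-1)·(-2) = 5 + 2 = 7.
|u| = √((-5)² + (-1)²) = √26, |v| = √((-1)² + (-2)²) = √5, so |u||v| = √(26·5) = √130.
cos θ = (u·v)/(|u||v|) = 7/√130 ≈ 0.6139
Cosine distance = 1 - cos θ ≈ 1 - 0.6139 = 0.3861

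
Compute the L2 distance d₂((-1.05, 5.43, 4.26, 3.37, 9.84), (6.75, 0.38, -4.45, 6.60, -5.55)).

√(Σ(x_i - y_i)²) = √((-1.05 - 6.75)² + (5.43 - 0.38)² + (4.26 - (-4.45))² + (3.37 - 6.6)² + (9.84 - (-5.55))²)
= √((-7.8)² + 5.05² + 8.71² + (-3.23)² + 15.39²) = √(60.84 + 25.5025 + 75.8641 + 10.4329 + 236.8521) = √409.4916 ≈ 20.2359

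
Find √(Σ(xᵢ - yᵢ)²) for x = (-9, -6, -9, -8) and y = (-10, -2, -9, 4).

√(Σ(x_i - y_i)²) = √((-9 - (-10))² + (-6 - (-2))² + (-9 - (-9))² + (-8 - 4)²)
= √(1² + (-4)² + 0² + (-12)²) = √(1 + 16 + 0 + 144) = √161 ≈ 12.6886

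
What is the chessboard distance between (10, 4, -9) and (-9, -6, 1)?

max(|x_i - y_i|) = max(|10 - (-9)|, |4 - (-6)|, |-9 - 1|) = max(19, 10, 10) = 19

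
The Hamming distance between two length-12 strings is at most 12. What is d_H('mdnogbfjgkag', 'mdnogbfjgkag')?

Differing positions: none. Hamming distance = 0. The maximum possible Hamming distance for length-12 strings is 12, so d_H/12 = 0/12 = 0.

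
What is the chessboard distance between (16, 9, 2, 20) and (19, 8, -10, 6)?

max(|x_i - y_i|) = max(|16 - 19|, |9 - 8|, |2 - (-10)|, |20 - 6|) = max(3, 1, 12, 14) = 14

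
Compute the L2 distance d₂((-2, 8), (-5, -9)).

√(Σ(x_i - y_i)²) = √((-2 - (-5))² + (8 - (-9))²)
= √(3² + 17²) = √(9 + 289) = √298 ≈ 17.2627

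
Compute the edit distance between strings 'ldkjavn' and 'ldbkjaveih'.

Let D[i][j] be the edit distance between the first i characters of 'ldkjavn' and the first j characters of 'ldbkjaveih', with D[i][0] = i, D[0][j] = j, and D[i][j] = D[i-1][j-1] if the characters match, else 1 + min(D[i-1][j], D[i][j-1], D[i-1][j-1]). Filling the table (rows: prefixes of 'ldkjavn', columns: prefixes of 'ldbkjaveih'):
     ε  l  d  b  k  j  a  v  e  i  h
  ε  0  1  2  3  4  5  6  7  8  9 10
  l  1  0  1  2  3  4  5  6  7  8  9
  d  2  1  0  1  2  3  4  5  6  7  8
  k  3  2  1  1  1  2  3  4  5  6  7
  j  4  3  2  2  2  1  2  3  4  5  6
  a  5  4  3  3  3  2  1  2  3  4  5
  v  6  5  4  4  4  3  2  1  2  3  4
  n  7  6  5  5  5  4  3  2  2  3  4
The bottom-right entry gives D[7][10] = 4, so no sequence of fewer than 4 edits works. Backtracking through the table gives one optimal edit sequence (4 edits):
  ldkjavn → ldbkjavn (ins b @3)
  ldbkjavn → ldbkjaven (ins e @8)
  ldbkjaven → ldbkjavein (ins i @9)
  ldbkjavein → ldbkjaveih (sub n→h @10)
Edit distance = 4.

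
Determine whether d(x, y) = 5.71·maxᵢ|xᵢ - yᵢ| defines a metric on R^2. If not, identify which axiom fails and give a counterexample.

Yes. The L∞ (Chebyshev) norm induces a metric on R^2, and multiplying a metric by a positive constant 5.71 > 0 preserves all four axioms: non-negativity (5.71·||x-y|| ≥ 0), identity (5.71·||x-y|| = 0 ⟺ ||x-y|| = 0 ⟺ x = y), symmetry (||x-y|| = ||y-x||), and the triangle inequality (5.71·||x-z|| ≤ 5.71·||x-y|| + 5.71·||y-z||). So d is a metric.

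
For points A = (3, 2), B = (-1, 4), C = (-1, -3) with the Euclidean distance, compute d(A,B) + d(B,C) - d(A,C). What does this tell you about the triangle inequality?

d(A,B) = √(4² + 2²) = √20 ≈ 4.4721, d(B,C) = √(0² + 7²) = √49 = 7, d(A,C) = √(4² + 5²) = √41 ≈ 6.4031.
d(A,B) + d(B,C) - d(A,C) = 4.4721 + 7 - 6.4031 = 11.4721 - 6.4031 = 5.069 (to 4 decimal places). This is ≥ 0, so the triangle inequality holds for these points.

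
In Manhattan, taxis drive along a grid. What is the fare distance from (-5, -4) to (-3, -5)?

Σ|x_i - y_i| = |-5 - (-3)| + |-4 - (-5)| = 2 + 1 = 3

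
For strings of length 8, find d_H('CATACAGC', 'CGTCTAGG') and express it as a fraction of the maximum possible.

Differing positions: 2, 4, 5, 8. Hamming distance = 4. The maximum possible Hamming distance for length-8 strings is 8, so d_H/8 = 4/8 = 0.5.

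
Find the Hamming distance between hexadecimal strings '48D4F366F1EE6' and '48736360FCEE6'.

Differing positions: 3, 4, 5, 8, 10. Hamming distance = 5.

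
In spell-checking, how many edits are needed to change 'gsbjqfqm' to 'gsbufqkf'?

Let D[i][j] be the edit distance between the first i characters of 'gsbjqfqm' and the first j characters of 'gsbufqkf', with D[i][0] = i, D[0][j] = j, and D[i][j] = D[i-1][j-1] if the characters match, else 1 + min(D[i-1][j], D[i][j-1], D[i-1][j-1]). Filling the table (rows: prefixes of 'gsbjqfqm', columns: prefixes of 'gsbufqkf'):
     ε  g  s  b  u  f  q  k  f
  ε  0  1  2  3  4  5  6  7  8
  g  1  0  1  2  3  4  5  6  7
  s  2  1  0  1  2  3  4  5  6
  b  3  2  1  0  1  2  3  4  5
  j  4  3  2  1  1  2  3  4  5
  q  5  4  3  2  2  2  2  3  4
  f  6  5  4  3  3  2  3  3  3
  q  7  6  5  4  4  3  2  3  4
  m  8  7  6  5  5  4  3  3  4
The bottom-right entry gives D[8][8] = 4, so no sequence of fewer than 4 edits works. Backtracking through the table gives one optimal edit sequence (4 edits):
  gsbjqfqm → gsbqfqm (del j @4)
  gsbqfqm → gsbufqm (sub q→u @4)
  gsbufqm → gsbufqkm (ins k @7)
  gsbufqkm → gsbufqkf (sub m→f @8)
Edit distance = 4.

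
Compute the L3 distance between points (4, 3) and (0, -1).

(Σ|x_i - y_i|^3)^(1/3) = (|4 - 0|^3 + |3 - (-1)|^3)^(1/3)
= (4^3 + 4^3)^(1/3) = (64 + 64)^(1/3) = (128)^(1/3) ≈ 5.0397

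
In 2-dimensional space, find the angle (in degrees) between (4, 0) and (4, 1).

With u = (4, 0), v = (4, 1):
u·v = 4·4 + 0·1 = 16 + 0 = 16.
|u| = √(4² + 0²) = √16, |v| = √(4² + 1²) = √17, so |u||v| = √(16·17) = √272.
cos θ = (u·v)/(|u||v|) = 16/√272 ≈ 0.970143
θ = arccos(0.970143) ≈ 14.04°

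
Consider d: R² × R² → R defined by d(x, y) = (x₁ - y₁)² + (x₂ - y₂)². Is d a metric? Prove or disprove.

No. The squared Euclidean distance fails the triangle inequality. Counterexample: x = (0, 0), y = (1, 3), z = (2, 6). d(x,z) = 2² + 6² = 40, but d(x,y) + d(y,z) = (1² + 3²) + (1² + 3²) = 10 + 10 = 20. Since 40 > 20, the triangle inequality is violated. (Note: √d, the ordinary Euclidean distance, IS a metric.)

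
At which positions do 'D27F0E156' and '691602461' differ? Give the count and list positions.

Differing positions: 1, 2, 3, 4, 6, 7, 8, 9. Hamming distance = 8.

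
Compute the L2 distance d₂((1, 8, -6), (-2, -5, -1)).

√(Σ(x_i - y_i)²) = √((1 - (-2))² + (8 - (-5))² + (-6 - (-1))²)
= √(3² + 13² + (-5)²) = √(9 + 169 + 25) = √203 ≈ 14.2478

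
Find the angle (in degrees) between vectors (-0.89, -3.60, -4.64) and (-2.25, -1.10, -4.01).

With u = (-0.89, -3.60, -4.64), v = (-2.25, -1.10, -4.01):
u·v = (-0.89)·(-2.25) + (-3.6)·(-1.1) + (-4.64)·(-4.01) = 2.0025 + 3.96 + 18.6064 = 24.5689.
|u| = √((-0.89)² + (-3.6)² + (-4.64)²) = √(0.7921 + 12.96 + 21.5296) = √35.2817, |v| = √((-2.25)² + (-1.1)² + (-4.01)²) = √(5.0625 + 1.21 + 16.0801) = √22.3526.
cos θ = (u·v)/(|u||v|) = 24.5689/(√35.2817·√22.3526) ≈ 0.874877
θ = arccos(0.874877) ≈ 28.97°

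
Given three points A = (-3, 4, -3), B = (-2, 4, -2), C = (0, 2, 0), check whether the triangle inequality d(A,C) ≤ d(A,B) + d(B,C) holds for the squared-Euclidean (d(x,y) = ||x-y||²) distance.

d(A,B) = 1² + 0² + 1² = 2, d(B,C) = 2² + 2² + 2² = 12, d(A,C) = 3² + 2² + 3² = 22.
d(A,C) = 22 > 2 + 12 = 14. Triangle inequality is VIOLATED. (Squared-Euclidean is not a metric — this is a counterexample.)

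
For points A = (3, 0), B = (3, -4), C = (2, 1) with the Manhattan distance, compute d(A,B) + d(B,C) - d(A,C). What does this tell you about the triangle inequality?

d(A,B) = 0 + 4 = 4, d(B,C) = 1 + 5 = 6, d(A,C) = 1 + 1 = 2.
d(A,B) + d(B,C) - d(A,C) = 4 + 6 - 2 = 10 - 2 = 8. This is ≥ 0, so the triangle inequality holds for these points.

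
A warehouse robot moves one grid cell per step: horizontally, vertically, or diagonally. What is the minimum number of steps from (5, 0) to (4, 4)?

max(|x_i - y_i|) = max(|5 - 4|, |0 - 4|) = max(1, 4) = 4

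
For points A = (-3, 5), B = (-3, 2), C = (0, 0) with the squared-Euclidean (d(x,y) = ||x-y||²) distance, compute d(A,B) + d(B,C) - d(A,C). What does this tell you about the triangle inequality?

d(A,B) = 0² + 3² = 9, d(B,C) = 3² + 2² = 13, d(A,C) = 3² + 5² = 34.
d(A,B) + d(B,C) - d(A,C) = 9 + 13 - 34 = 22 - 34 = -12. This is < 0, so the triangle inequality FAILS for these points (squared-Euclidean is not a metric).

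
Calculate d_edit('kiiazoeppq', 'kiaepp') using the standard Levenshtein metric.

Let D[i][j] be the edit distance between the first i characters of 'kiiazoeppq' and the first j characters of 'kiaepp', with D[i][0] = i, D[0][j] = j, and D[i][j] = D[i-1][j-1] if the characters match, else 1 + min(D[i-1][j], D[i][j-1], D[i-1][j-1]). Filling the table (rows: prefixes of 'kiiazoeppq', columns: prefixes of 'kiaepp'):
     ε  k  i  a  e  p  p
  ε  0  1  2  3  4  5  6
  k  1  0  1  2  3  4  5
  i  2  1  0  1  2  3  4
  i  3  2  1  1  2  3  4
  a  4  3  2  1  2  3  4
  z  5  4  3  2  2  3  4
  o  6  5  4  3  3  3  4
  e  7  6  5  4  3  4  4
  p  8  7  6  5  4  3  4
  p  9  8  7  6  5  4  3
  q 10  9  8  7  6  5  4
The bottom-right entry gives D[10][6] = 4, so no sequence of fewer than 4 edits works. Backtracking through the table gives one optimal edit sequence (4 edits):
  kiiazoeppq → kiazoeppq (del i @2)
  kiazoeppq → kiaoeppq (del z @4)
  kiaoeppq → kiaeppq (del o @4)
  kiaeppq → kiaepp (del q @7)
Edit distance = 4.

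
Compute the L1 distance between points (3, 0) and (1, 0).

Σ|x_i - y_i| = |3 - 1| + |0 - 0| = 2 + 0 = 2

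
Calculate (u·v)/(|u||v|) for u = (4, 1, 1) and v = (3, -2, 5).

With u = (4, 1, 1), v = (3, -2, 5):
u·v = 4·3 + 1·(-2) + 1·5 = 12 + (-2) + 5 = 15.
|u| = √(4² + 1² + 1²) = √18, |v| = √(3² + (-2)² + 5²) = √38, so |u||v| = √(18·38) = √684.
cos θ = (u·v)/(|u||v|) = 15/√684 ≈ 0.5735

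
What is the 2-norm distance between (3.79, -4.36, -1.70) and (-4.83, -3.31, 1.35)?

(Σ|x_i - y_i|^2)^(1/2) = (|3.79 - (-4.83)|^2 + |-4.36 - (-3.31)|^2 + |-1.7 - 1.35|^2)^(1/2)
= (8.62^2 + 1.05^2 + 3.05^2)^(1/2) = (74.3044 + 1.1025 + 9.3025)^(1/2) = (84.7094)^(1/2) ≈ 9.2038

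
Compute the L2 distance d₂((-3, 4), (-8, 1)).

√(Σ(x_i - y_i)²) = √((-3 - (-8))² + (4 - 1)²)
= √(5² + 3²) = √(25 + 9) = √34 ≈ 5.831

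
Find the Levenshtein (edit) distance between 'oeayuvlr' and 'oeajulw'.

Let D[i][j] be the edit distance between the first i characters of 'oeayuvlr' and the first j characters of 'oeajulw', with D[i][0] = i, D[0][j] = j, and D[i][j] = D[i-1][j-1] if the characters match, else 1 + min(D[i-1][j], D[i][j-1], D[i-1][j-1]). Filling the table (rows: prefixes of 'oeayuvlr', columns: prefixes of 'oeajulw'):
     ε  o  e  a  j  u  l  w
  ε  0  1  2  3  4  5  6  7
  o  1  0  1  2  3  4  5  6
  e  2  1  0  1  2  3  4  5
  a  3  2  1  0  1  2  3  4
  y  4  3  2  1  1  2  3  4
  u  5  4  3  2  2  1  2  3
  v  6  5  4  3  3  2  2  3
  l  7  6  5  4  4  3  2  3
  r  8  7  6  5  5  4  3  3
The bottom-right entry gives D[8][7] = 3, so no sequence of fewer than 3 edits works. Backtracking through the table gives one optimal edit sequence (3 edits):
  oeayuvlr → oeajuvlr (sub y→j @4)
  oeajuvlr → oeajulr (del v @6)
  oeajulr → oeajulw (sub r→w @7)
Edit distance = 3.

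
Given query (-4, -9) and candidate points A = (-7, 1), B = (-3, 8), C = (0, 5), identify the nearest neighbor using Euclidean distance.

Distances: d(A) ≈ 10.4403, d(B) ≈ 17.0294, d(C) ≈ 14.5602. Nearest: A = (-7, 1) with distance 10.4403.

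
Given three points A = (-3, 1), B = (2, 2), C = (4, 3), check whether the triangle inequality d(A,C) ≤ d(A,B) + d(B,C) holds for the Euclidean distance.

d(A,B) = √(5² + 1²) = √26 ≈ 5.099, d(B,C) = √(2² + 1²) = √5 ≈ 2.2361, d(A,C) = √(7² + 2²) = √53 ≈ 7.2801.
d(A,C) ≈ 7.2801 ≤ 5.099 + 2.2361 = 7.3351. Triangle inequality is satisfied.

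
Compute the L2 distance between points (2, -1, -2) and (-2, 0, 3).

(Σ|x_i - y_i|^2)^(1/2) = (|2 - (-2)|^2 + |-1 - 0|^2 + |-2 - 3|^2)^(1/2)
= (4^2 + 1^2 + 5^2)^(1/2) = (16 + 1 + 25)^(1/2) = (42)^(1/2) ≈ 6.4807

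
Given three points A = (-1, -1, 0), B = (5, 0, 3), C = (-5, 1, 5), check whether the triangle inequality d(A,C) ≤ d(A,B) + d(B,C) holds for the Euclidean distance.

d(A,B) = √(6² + 1² + 3²) = √46 ≈ 6.7823, d(B,C) = √(10² + 1² + 2²) = √105 ≈ 10.247, d(A,C) = √(4² + 2² + 5²) = √45 ≈ 6.7082.
d(A,C) ≈ 6.7082 ≤ 6.7823 + 10.247 = 17.0293. Triangle inequality is satisfied.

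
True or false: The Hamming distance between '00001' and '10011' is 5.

Differing positions: 1, 4. Hamming distance = 2, so the claim that d_H = 5 is false.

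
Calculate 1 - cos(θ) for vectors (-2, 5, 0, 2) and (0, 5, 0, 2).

With u = (-2, 5, 0, 2), v = (0, 5, 0, 2):
u·v = (-2)·0 + 5·5 + 0·0 + 2·2 = 0 + 25 + 0 + 4 = 29.
|u| = √((-2)² + 5² + 0² + 2²) = √33, |v| = √(0² + 5² + 0² + 2²) = √29, so |u||v| = √(33·29) = √957.
cos θ = (u·v)/(|u||v|) = 29/√957 ≈ 0.9374
Cosine distance = 1 - cos θ ≈ 1 - 0.9374 = 0.0626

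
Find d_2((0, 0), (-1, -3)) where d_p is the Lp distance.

(Σ|x_i - y_i|^2)^(1/2) = (|0 - (-1)|^2 + |0 - (-3)|^2)^(1/2)
= (1^2 + 3^2)^(1/2) = (1 + 9)^(1/2) = (10)^(1/2) ≈ 3.1623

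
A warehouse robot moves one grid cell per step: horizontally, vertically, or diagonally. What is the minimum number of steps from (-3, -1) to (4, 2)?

max(|x_i - y_i|) = max(|-3 - 4|, |-1 - 2|) = max(7, 3) = 7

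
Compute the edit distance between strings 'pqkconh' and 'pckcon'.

Let D[i][j] be the edit distance between the first i characters of 'pqkconh' and the first j characters of 'pckcon', with D[i][0] = i, D[0][j] = j, and D[i][j] = D[i-1][j-1] if the characters match, else 1 + min(D[i-1][j], D[i][j-1], D[i-1][j-1]). Filling the table (rows: prefixes of 'pqkconh', columns: prefixes of 'pckcon'):
     ε  p  c  k  c  o  n
  ε  0  1  2  3  4  5  6
  p  1  0  1  2  3  4  5
  q  2  1  1  2  3  4  5
  k  3  2  2  1  2  3  4
  c  4  3  2  2  1  2  3
  o  5  4  3  3  2  1  2
  n  6  5  4  4  3  2  1
  h  7  6  5  5  4  3  2
The bottom-right entry gives D[7][6] = 2, so no sequence of fewer than 2 edits works. Backtracking through the table gives one optimal edit sequence (2 edits):
  pqkconh → pckconh (sub q→c @2)
  pckconh → pckcon (del h @7)
Edit distance = 2.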